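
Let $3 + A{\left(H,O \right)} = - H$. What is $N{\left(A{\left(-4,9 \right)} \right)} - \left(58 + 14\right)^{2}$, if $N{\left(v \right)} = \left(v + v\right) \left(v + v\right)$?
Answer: $-5180$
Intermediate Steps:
$A{\left(H,O \right)} = -3 - H$
$N{\left(v \right)} = 4 v^{2}$ ($N{\left(v \right)} = 2 v 2 v = 4 v^{2}$)
$N{\left(A{\left(-4,9 \right)} \right)} - \left(58 + 14\right)^{2} = 4 \left(-3 - -4\right)^{2} - \left(58 + 14\right)^{2} = 4 \left(-3 + 4\right)^{2} - 72^{2} = 4 \cdot 1^{2} - 5184 = 4 \cdot 1 - 5184 = 4 - 5184 = -5180$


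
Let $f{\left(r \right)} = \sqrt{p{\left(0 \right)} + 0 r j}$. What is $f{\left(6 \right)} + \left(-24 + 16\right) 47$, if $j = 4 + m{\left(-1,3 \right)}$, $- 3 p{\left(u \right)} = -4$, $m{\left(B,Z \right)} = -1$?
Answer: $-376 + \frac{2 \sqrt{3}}{3} \approx -374.85$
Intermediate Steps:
$p{\left(u \right)} = \frac{4}{3}$ ($p{\left(u \right)} = \left(- \frac{1}{3}\right) \left(-4\right) = \frac{4}{3}$)
$j = 3$ ($j = 4 - 1 = 3$)
$f{\left(r \right)} = \frac{2 \sqrt{3}}{3}$ ($f{\left(r \right)} = \sqrt{\frac{4}{3} + 0 r 3} = \sqrt{\frac{4}{3} + 0 \cdot 3} = \sqrt{\frac{4}{3} + 0} = \sqrt{\frac{4}{3}} = \frac{2 \sqrt{3}}{3}$)
$f{\left(6 \right)} + \left(-24 + 16\right) 47 = \frac{2 \sqrt{3}}{3} + \left(-24 + 16\right) 47 = \frac{2 \sqrt{3}}{3} - 376 = -376 + \frac{2 \sqrt{3}}{3}$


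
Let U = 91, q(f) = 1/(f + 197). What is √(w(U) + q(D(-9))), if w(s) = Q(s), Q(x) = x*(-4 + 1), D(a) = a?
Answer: I*√2412181/94 ≈ 16.523*I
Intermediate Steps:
q(f) = 1/(197 + f)
Q(x) = -3*x (Q(x) = x*(-3) = -3*x)
w(s) = -3*s
√(w(U) + q(D(-9))) = √(-3*91 + 1/(197 - 9)) = √(-273 + 1/188) = √(-51323/188) = I*√2412181/94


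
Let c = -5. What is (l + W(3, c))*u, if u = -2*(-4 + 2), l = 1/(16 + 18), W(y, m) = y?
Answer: 206/17 ≈ 12.118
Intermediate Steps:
l = 1/34 ≈ 0.029412
u = 4 (u = -2*(-2) = 4)
(l + W(3, c))*u = (1/34 + 3)*4 = (103/34)*4 = 206/17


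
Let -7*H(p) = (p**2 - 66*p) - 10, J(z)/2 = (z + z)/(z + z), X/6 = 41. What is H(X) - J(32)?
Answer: -44284/7 ≈ -6326.3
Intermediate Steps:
X = 246 (X = 6*41 = 246)
J(z) = 2 (J(z) = 2*((z + z)/(z + z)) = 2*((2*z)/((2*z))) = 2*((2*z)*(1/(2*z))) = 2*1 = 2)
H(p) = 10/7 - p**2/7 + 66*p/7 (H(p) = -((p**2 - 66*p) - 10)/7 = -(-10 + p**2 - 66*p)/7 = 10/7 - p**2/7 + 66*p/7)
H(X) - J(32) = (10/7 - 1/7*246**2 + (66/7)*246) - 1*2 = (10/7 - 1/7*60516 + 16236/7) - 2 = (10/7 - 60516/7 + 16236/7) - 2 = -44270/7 - 2 = -44284/7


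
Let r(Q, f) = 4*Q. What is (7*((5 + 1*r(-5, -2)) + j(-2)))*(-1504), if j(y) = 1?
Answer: 147392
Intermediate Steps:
(7*((5 + 1*r(-5, -2)) + j(-2)))*(-1504) = (7*((5 + 1*(4*(-5))) + 1))*(-1504) = (7*((5 + 1*(-20)) + 1))*(-1504) = (7*((5 - 20) + 1))*(-1504) = (7*(-15 + 1))*(-1504) = (7*(-14))*(-1504) = -98*(-1504) = 147392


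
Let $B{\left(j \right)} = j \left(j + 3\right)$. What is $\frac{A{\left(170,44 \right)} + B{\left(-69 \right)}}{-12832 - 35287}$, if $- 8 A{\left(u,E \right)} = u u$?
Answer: $- \frac{1883}{96238} \approx -0.019566$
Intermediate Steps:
$A{\left(u,E \right)} = - \frac{u^{2}}{8}$ ($A{\left(u,E \right)} = - \frac{u u}{8} = - \frac{u^{2}}{8}$)
$B{\left(j \right)} = j \left(3 + j\right)$
$\frac{A{\left(170,44 \right)} + B{\left(-69 \right)}}{-12832 - 35287} = \frac{- \frac{170^{2}}{8} - 69 \left(3 - 69\right)}{-12832 - 35287} = \frac{\left(- \frac{1}{8}\right) 28900 - -4554}{-48119} = \left(- \frac{7225}{2} + 4554\right) \left(- \frac{1}{48119}\right) = \frac{1883}{2} \left(- \frac{1}{48119}\right) = - \frac{1883}{96238}$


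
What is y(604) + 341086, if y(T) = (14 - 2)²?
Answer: 341230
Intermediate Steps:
y(T) = 144 (y(T) = 12² = 144)
y(604) + 341086 = 144 + 341086 = 341230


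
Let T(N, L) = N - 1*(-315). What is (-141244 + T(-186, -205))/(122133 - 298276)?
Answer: 141115/176143 ≈ 0.80114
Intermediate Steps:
T(N, L) = 315 + N (T(N, L) = N + 315 = 315 + N)
(-141244 + T(-186, -205))/(122133 - 298276) = (-141244 + (315 - 186))/(122133 - 298276) = (-141244 + 129)/(-176143) = -141115*(-1/176143) = 141115/176143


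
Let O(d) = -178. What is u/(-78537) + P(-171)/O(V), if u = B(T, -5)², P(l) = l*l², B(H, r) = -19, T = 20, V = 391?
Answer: 392701507049/13979586 ≈ 28091.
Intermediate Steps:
P(l) = l³
u = 361 (u = (-19)² = 361)
u/(-78537) + P(-171)/O(V) = 361/(-78537) + (-171)³/(-178) = 361*(-1/78537) - 5000211*(-1/178) = -361/78537 + 5000211/178 = 392701507049/13979586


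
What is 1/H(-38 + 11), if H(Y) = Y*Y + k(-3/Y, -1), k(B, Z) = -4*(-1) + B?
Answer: 9/6598 ≈ 0.0013641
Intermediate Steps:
k(B, Z) = 4 + B
H(Y) = 4 + Y² - 3/Y (H(Y) = Y*Y + (4 - 3/Y) = Y² + (4 - 3/Y) = 4 + Y² - 3/Y)
1/H(-38 + 11) = 1/(4 + (-38 + 11)² - 3/(-38 + 11)) = 1/(4 + (-27)² - 3/(-27)) = 1/(4 + 729 - 3*(-1/27)) = 1/(4 + 729 + ⅑) = 1/(6598/9) = 9/6598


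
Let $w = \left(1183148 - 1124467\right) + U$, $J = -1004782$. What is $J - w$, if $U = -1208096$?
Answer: $144633$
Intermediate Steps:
$w = -1149415$ ($w = \left(1183148 - 1124467\right) - 1208096 = 58681 - 1208096 = -1149415$)
$J - w = -1004782 - -1149415 = -1004782 + 1149415 = 144633$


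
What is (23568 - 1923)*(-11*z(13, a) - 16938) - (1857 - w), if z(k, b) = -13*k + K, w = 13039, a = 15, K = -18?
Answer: -322088063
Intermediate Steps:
z(k, b) = -18 - 13*k (z(k, b) = -13*k - 18 = -18 - 13*k)
(23568 - 1923)*(-11*z(13, a) - 16938) - (1857 - w) = (23568 - 1923)*(-11*(-18 - 13*13) - 16938) - (1857 - 1*13039) = 21645*(-11*(-18 - 169) - 16938) - (1857 - 13039) = 21645*(-11*(-187) - 16938) - 1*(-11182) = 21645*(2057 - 16938) + 11182 = 21645*(-14881) + 11182 = -322099245 + 11182 = -322088063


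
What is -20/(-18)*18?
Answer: 20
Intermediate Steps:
-20/(-18)*18 = -20*(-1/18)*18 = (10/9)*18 = 20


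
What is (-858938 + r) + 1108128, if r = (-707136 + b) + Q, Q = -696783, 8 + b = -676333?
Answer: -1831070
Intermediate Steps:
b = -676341 (b = -8 - 676333 = -676341)
r = -2080260 (r = (-707136 - 676341) - 696783 = -1383477 - 696783 = -2080260)
(-858938 + r) + 1108128 = (-858938 - 2080260) + 1108128 = -2939198 + 1108128 = -1831070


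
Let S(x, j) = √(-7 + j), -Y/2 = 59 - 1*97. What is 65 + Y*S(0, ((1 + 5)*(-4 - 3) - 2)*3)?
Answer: 65 + 76*I*√139 ≈ 65.0 + 896.03*I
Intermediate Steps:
Y = 76 (Y = -2*(59 - 1*97) = -2*(59 - 97) = -2*(-38) = 76)
65 + Y*S(0, ((1 + 5)*(-4 - 3) - 2)*3) = 65 + 76*√(-7 + ((1 + 5)*(-4 - 3) - 2)*3) = 65 + 76*√(-7 + (6*(-7) - 2)*3) = 65 + 76*√(-7 + (-42 - 2)*3) = 65 + 76*√(-7 - 44*3) = 65 + 76*√(-7 - 132) = 65 + 76*√(-139) = 65 + 76*(I*√139) = 65 + 76*I*√139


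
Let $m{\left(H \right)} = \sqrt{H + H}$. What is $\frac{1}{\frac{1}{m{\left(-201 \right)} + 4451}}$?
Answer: $4451 + i \sqrt{402} \approx 4451.0 + 20.05 i$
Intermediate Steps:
$m{\left(H \right)} = \sqrt{2} \sqrt{H}$ ($m{\left(H \right)} = \sqrt{2 H} = \sqrt{2} \sqrt{H}$)
$\frac{1}{\frac{1}{m{\left(-201 \right)} + 4451}} = \frac{1}{\frac{1}{\sqrt{2} \sqrt{-201} + 4451}} = \frac{1}{\frac{1}{\sqrt{2} i \sqrt{201} + 4451}} = \frac{1}{\frac{1}{i \sqrt{402} + 4451}} = \frac{1}{\frac{1}{4451 + i \sqrt{402}}} = 4451 + i \sqrt{402}$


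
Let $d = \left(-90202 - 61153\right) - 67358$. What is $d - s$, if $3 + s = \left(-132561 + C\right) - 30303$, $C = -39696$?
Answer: $-16150$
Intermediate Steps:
$s = -202563$ ($s = -3 - 202560 = -202563$)
$d = -218713$ ($d = -151355 - 67358 = -218713$)
$d - s = -218713 - -202563 = -218713 + 202563 = -16150$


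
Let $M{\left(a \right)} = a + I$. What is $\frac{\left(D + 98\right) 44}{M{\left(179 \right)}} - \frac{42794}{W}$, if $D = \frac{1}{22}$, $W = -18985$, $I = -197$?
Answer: $- \frac{13521833}{56955} \approx -237.41$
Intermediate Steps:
$D = \frac{1}{22} \approx 0.045455$
$M{\left(a \right)} = -197 + a$ ($M{\left(a \right)} = a - 197 = -197 + a$)
$\frac{\left(D + 98\right) 44}{M{\left(179 \right)}} - \frac{42794}{W} = \frac{\left(\frac{1}{22} + 98\right) 44}{-197 + 179} - \frac{42794}{-18985} = \frac{\frac{2157}{22} \cdot 44}{-18} - - \frac{42794}{18985} = 4314 \left(- \frac{1}{18}\right) + \frac{42794}{18985} = - \frac{719}{3} + \frac{42794}{18985} = - \frac{13521833}{56955}$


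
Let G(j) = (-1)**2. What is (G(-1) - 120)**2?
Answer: 14161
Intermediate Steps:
G(j) = 1
(G(-1) - 120)**2 = (1 - 120)**2 = (-119)**2 = 14161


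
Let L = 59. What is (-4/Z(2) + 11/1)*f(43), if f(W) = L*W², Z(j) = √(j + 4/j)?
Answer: 981819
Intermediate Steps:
f(W) = 59*W²
(-4/Z(2) + 11/1)*f(43) = (-4/√(2 + 4/2) + 11/1)*(59*43²) = (-4/√(2 + 4*(½)) + 11*1)*(59*1849) = (-4/√(2 + 2) + 11)*109091 = (-4/(√4) + 11)*109091 = (-4/2 + 11)*109091 = (-4*½ + 11)*109091 = (-2 + 11)*109091 = 9*109091 = 981819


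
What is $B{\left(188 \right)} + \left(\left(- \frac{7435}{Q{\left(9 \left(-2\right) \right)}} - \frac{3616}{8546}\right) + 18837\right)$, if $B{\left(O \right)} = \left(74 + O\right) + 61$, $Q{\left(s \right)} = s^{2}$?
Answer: $\frac{26493744773}{1384452} \approx 19137.0$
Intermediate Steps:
$B{\left(O \right)} = 135 + O$
$B{\left(188 \right)} + \left(\left(- \frac{7435}{Q{\left(9 \left(-2\right) \right)}} - \frac{3616}{8546}\right) + 18837\right) = \left(135 + 188\right) + \left(\left(- \frac{7435}{\left(9 \left(-2\right)\right)^{2}} - \frac{3616}{8546}\right) + 18837\right) = 323 + \left(\left(- \frac{7435}{\left(-18\right)^{2}} - \frac{1808}{4273}\right) + 18837\right) = 323 + \left(\left(- \frac{7435}{324} - \frac{1808}{4273}\right) + 18837\right) = 323 + \left(- \frac{32355547}{1384452} + 18837\right) = 323 + \frac{26046566777}{1384452} = \frac{26493744773}{1384452}$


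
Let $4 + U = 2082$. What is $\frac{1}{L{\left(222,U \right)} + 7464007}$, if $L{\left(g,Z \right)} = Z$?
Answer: $\frac{1}{7466085} \approx 1.3394 \cdot 10^{-7}$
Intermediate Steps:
$U = 2078$ ($U = -4 + 2082 = 2078$)
$\frac{1}{L{\left(222,U \right)} + 7464007} = \frac{1}{2078 + 7464007} = \frac{1}{7466085}$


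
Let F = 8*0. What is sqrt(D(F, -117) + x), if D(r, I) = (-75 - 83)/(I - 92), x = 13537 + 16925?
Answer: 2*sqrt(332660911)/209 ≈ 174.54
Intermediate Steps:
x = 30462
F = 0
D(r, I) = -158/(-92 + I)
sqrt(D(F, -117) + x) = sqrt(-158/(-92 - 117) + 30462) = sqrt(-158/(-209) + 30462) = sqrt(-158*(-1/209) + 30462) = sqrt(158/209 + 30462) = sqrt(6366716/209) = 2*sqrt(332660911)/209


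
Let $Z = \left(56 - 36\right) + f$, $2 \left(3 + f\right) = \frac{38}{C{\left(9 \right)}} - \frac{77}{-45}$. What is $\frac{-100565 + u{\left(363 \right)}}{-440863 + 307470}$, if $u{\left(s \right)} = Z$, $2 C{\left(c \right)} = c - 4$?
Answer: $\frac{22453}{29790} \approx 0.75371$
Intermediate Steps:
$C{\left(c \right)} = -2 + \frac{c}{2}$ ($C{\left(c \right)} = \frac{c - 4}{2} = \frac{-4 + c}{2} = -2 + \frac{c}{2}$)
$f = \frac{491}{90}$ ($f = -3 + \frac{\frac{38}{-2 + \frac{1}{2} \cdot 9} - \frac{77}{-45}}{2} = -3 + \frac{\frac{38}{-2 + \frac{9}{2}} - - \frac{77}{45}}{2} = -3 + \frac{\frac{38}{\frac{5}{2}} + \frac{77}{45}}{2} = -3 + \frac{38 \cdot \frac{2}{5} + \frac{77}{45}}{2} = -3 + \frac{\frac{76}{5} + \frac{77}{45}}{2} = -3 + \frac{1}{2} \cdot \frac{761}{45} = -3 + \frac{761}{90} = \frac{491}{90} \approx 5.4556$)
$Z = \frac{2291}{90}$ ($Z = \left(56 - 36\right) + \frac{491}{90} = 20 + \frac{491}{90} = \frac{2291}{90} \approx 25.456$)
$u{\left(s \right)} = \frac{2291}{90}$
$\frac{-100565 + u{\left(363 \right)}}{-440863 + 307470} = \frac{-100565 + \frac{2291}{90}}{-440863 + 307470} = - \frac{9048559}{90 \left(-133393\right)} = \left(- \frac{9048559}{90}\right) \left(- \frac{1}{133393}\right) = \frac{22453}{29790}$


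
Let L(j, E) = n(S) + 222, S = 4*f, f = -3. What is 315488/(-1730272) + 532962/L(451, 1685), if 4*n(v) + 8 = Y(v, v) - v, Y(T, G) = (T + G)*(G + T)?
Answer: 28814170049/19844057 ≈ 1452.0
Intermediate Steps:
Y(T, G) = (G + T)² (Y(T, G) = (G + T)*(G + T) = (G + T)²)
S = -12 (S = 4*(-3) = -12)
n(v) = -2 + v² - v/4 (n(v) = -2 + ((v + v)² - v)/4 = -2 + ((2*v)² - v)/4 = -2 + (4*v² - v)/4 = -2 + (-v + 4*v²)/4 = -2 + (v² - v/4) = -2 + v² - v/4)
L(j, E) = 367 (L(j, E) = (-2 + (-12)² - ¼*(-12)) + 222 = (-2 + 144 + 3) + 222 = 145 + 222 = 367)
315488/(-1730272) + 532962/L(451, 1685) = 315488/(-1730272) + 532962/367 = 315488*(-1/1730272) + 532962*(1/367) = -9859/54071 + 532962/367 = 28814170049/19844057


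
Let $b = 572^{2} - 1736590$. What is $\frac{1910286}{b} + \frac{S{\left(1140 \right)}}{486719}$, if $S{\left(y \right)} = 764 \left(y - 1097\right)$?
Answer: $- \frac{147245114287}{114330779819} \approx -1.2879$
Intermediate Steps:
$b = -1409406$ ($b = 327184 - 1736590 = -1409406$)
$S{\left(y \right)} = -838108 + 764 y$ ($S{\left(y \right)} = 764 \left(-1097 + y\right) = -838108 + 764 y$)
$\frac{1910286}{b} + \frac{S{\left(1140 \right)}}{486719} = \frac{1910286}{-1409406} + \frac{-838108 + 764 \cdot 1140}{486719} = 1910286 \left(- \frac{1}{1409406}\right) + \left(-838108 + 870960\right) \frac{1}{486719} = - \frac{318381}{234901} + 32852 \cdot \frac{1}{486719} = - \frac{318381}{234901} + \frac{32852}{486719} = - \frac{147245114287}{114330779819}$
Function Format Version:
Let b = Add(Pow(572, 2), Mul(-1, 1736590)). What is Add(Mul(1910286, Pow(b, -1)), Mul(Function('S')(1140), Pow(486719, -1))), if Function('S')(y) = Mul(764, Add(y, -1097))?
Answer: Rational(-147245114287, 114330779819) ≈ -1.2879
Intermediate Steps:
b = -1409406 (b = Add(327184, -1736590) = -1409406)
Function('S')(y) = Add(-838108, Mul(764, y)) (Function('S')(y) = Mul(764, Add(-1097, y)) = Add(-838108, Mul(764, y)))
Add(Mul(1910286, Pow(b, -1)), Mul(Function('S')(1140), Pow(486719, -1))) = Add(Mul(1910286, Pow(-1409406, -1)), Mul(Add(-838108, Mul(764, 1140)), Pow(486719, -1))) = Add(Mul(1910286, Rational(-1, 1409406)), Mul(Add(-838108, 870960), Rational(1, 486719))) = Add(Rational(-318381, 234901), Mul(32852, Rational(1, 486719))) = Add(Rational(-318381, 234901), Rational(32852, 486719)) = Rational(-147245114287, 114330779819)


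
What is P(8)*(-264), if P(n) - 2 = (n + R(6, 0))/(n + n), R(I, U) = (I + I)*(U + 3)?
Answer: -1254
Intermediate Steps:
R(I, U) = 2*I*(3 + U) (R(I, U) = (2*I)*(3 + U) = 2*I*(3 + U))
P(n) = 2 + (36 + n)/(2*n) (P(n) = 2 + (n + 2*6*(3 + 0))/(n + n) = 2 + (n + 2*6*3)/((2*n)) = 2 + (n + 36)*(1/(2*n)) = 2 + (36 + n)*(1/(2*n)) = 2 + (36 + n)/(2*n))
P(8)*(-264) = (5/2 + 18/8)*(-264) = (5/2 + 18*(⅛))*(-264) = (5/2 + 9/4)*(-264) = (19/4)*(-264) = -1254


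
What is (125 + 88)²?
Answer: 45369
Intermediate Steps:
(125 + 88)² = 213² = 45369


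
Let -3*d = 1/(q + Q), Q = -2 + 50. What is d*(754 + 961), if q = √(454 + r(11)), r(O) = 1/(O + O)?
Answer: -603680/40699 + 1715*√219758/122097 ≈ -8.2482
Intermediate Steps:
r(O) = 1/(2*O)
Q = 48
q = √219758/22 (q = √(454 + (½)/11) = √(454 + (½)*(1/11)) = √(454 + 1/22) = √(9989/22) = √219758/22 ≈ 21.308)
d = -1/(3*(48 + √219758/22)) (d = -1/(3*(√219758/22 + 48)) = -1/(3*(48 + √219758/22)) ≈ -0.0048094)
d*(754 + 961) = (-352/40699 + √219758/122097)*(754 + 961) = (-352/40699 + √219758/122097)*1715 = -603680/40699 + 1715*√219758/122097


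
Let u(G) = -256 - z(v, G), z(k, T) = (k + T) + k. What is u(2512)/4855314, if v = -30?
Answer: -1354/2427657 ≈ -0.00055774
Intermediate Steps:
z(k, T) = T + 2*k (z(k, T) = (T + k) + k = T + 2*k)
u(G) = -196 - G (u(G) = -256 - (G + 2*(-30)) = -256 - (G - 60) = -256 - (-60 + G) = -256 + (60 - G) = -196 - G)
u(2512)/4855314 = (-196 - 1*2512)/4855314 = (-196 - 2512)*(1/4855314) = -2708*1/4855314 = -1354/2427657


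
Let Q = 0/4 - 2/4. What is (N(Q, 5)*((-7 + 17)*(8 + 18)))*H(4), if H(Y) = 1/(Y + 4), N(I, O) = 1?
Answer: 65/2 ≈ 32.500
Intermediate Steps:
Q = -½ (Q = 0*(¼) - 2*¼ = 0 - ½ = -½ ≈ -0.50000)
H(Y) = 1/(4 + Y)
(N(Q, 5)*((-7 + 17)*(8 + 18)))*H(4) = (1*((-7 + 17)*(8 + 18)))/(4 + 4) = (1*(10*26))/8 = (1*260)*(⅛) = 260*(⅛) = 65/2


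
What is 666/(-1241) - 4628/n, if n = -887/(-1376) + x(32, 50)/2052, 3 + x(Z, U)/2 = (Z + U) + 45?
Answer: -4054520301462/670565663 ≈ -6046.4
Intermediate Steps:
x(Z, U) = 84 + 2*U + 2*Z (x(Z, U) = -6 + 2*((Z + U) + 45) = -6 + 2*((U + Z) + 45) = -6 + 2*(45 + U + Z) = -6 + (90 + 2*U + 2*Z) = 84 + 2*U + 2*Z)
n = 540343/705888 (n = -887/(-1376) + (84 + 2*50 + 2*32)/2052 = -887*(-1/1376) + (84 + 100 + 64)*(1/2052) = 887/1376 + 248*(1/2052) = 887/1376 + 62/513 = 540343/705888 ≈ 0.76548)
666/(-1241) - 4628/n = 666/(-1241) - 4628/540343/705888 = 666*(-1/1241) - 4628*705888/540343 = -666/1241 - 3266849664/540343 = -4054520301462/670565663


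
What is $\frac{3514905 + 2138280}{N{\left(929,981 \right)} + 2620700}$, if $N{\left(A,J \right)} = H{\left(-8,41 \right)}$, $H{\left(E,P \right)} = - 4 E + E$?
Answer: $\frac{5653185}{2620724} \approx 2.1571$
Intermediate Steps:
$H{\left(E,P \right)} = - 3 E$
$N{\left(A,J \right)} = 24$ ($N{\left(A,J \right)} = \left(-3\right) \left(-8\right) = 24$)
$\frac{3514905 + 2138280}{N{\left(929,981 \right)} + 2620700} = \frac{3514905 + 2138280}{24 + 2620700} = \frac{5653185}{2620724}$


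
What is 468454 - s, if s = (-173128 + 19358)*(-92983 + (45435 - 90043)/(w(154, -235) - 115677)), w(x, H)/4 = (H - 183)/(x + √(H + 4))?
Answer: 352*(-4698546091351*√231 + 723644011323470*I)/(-17815930*I + 115677*√231) ≈ -1.4297e+10 + 0.5*I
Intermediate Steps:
w(x, H) = 4*(-183 + H)/(x + √(4 + H)) (w(x, H) = 4*((H - 183)/(x + √(H + 4))) = 4*((-183 + H)/(x + √(4 + H))) = 4*(-183 + H)/(x + √(4 + H)))
s = 14297995910 + 6859372160/(-115677 - 1672/(154 + I*√231)) (s = (-173128 + 19358)*(-92983 + (45435 - 90043)/(4*(-183 - 235)/(154 + √(4 - 235)) - 115677)) = -153770*(-92983 - 44608/(4*(-418)/(154 + √(-231)) - 115677)) = -153770*(-92983 - 44608/(4*(-418)/(154 + I*√231) - 115677)) = -153770*(-92983 - 44608/(-1672/(154 + I*√231) - 115677)) = -153770*(-92983 - 44608/(-115677 - 1672/(154 + I*√231))) = 14297995910 + 6859372160/(-115677 - 1672/(154 + I*√231)) ≈ 1.4298e+10 - 0.54388*I)
468454 - s = 468454 - (416587815989727475569270/29136219240809 - 1042624568320*I*√231/29136219240809) = 468454 + (-416587815989727475569270/29136219240809 + 1042624568320*I*√231/29136219240809) = -416574167011279241629984/29136219240809 + 1042624568320*I*√231/29136219240809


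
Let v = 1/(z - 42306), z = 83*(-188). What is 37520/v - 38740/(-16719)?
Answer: -36326762282060/16719 ≈ -2.1728e+9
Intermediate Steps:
z = -15604
v = -1/57910 (v = 1/(-15604 - 42306) = 1/(-57910) = -1/57910 ≈ -1.7268e-5)
37520/v - 38740/(-16719) = 37520/(-1/57910) - 38740/(-16719) = 37520*(-57910) - 38740*(-1/16719) = -2172783200 + 38740/16719 = -36326762282060/16719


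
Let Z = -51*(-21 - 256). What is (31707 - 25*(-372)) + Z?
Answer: 55134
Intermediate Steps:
Z = 14127 (Z = -51*(-277) = 14127)
(31707 - 25*(-372)) + Z = (31707 - 25*(-372)) + 14127 = (31707 + 9300) + 14127 = 41007 + 14127 = 55134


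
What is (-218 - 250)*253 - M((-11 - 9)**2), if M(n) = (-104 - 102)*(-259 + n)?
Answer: -89358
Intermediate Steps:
M(n) = 53354 - 206*n (M(n) = -206*(-259 + n) = 53354 - 206*n)
(-218 - 250)*253 - M((-11 - 9)**2) = (-218 - 250)*253 - (53354 - 206*(-11 - 9)**2) = -468*253 - (53354 - 206*(-20)**2) = -118404 - (53354 - 206*400) = -118404 - (53354 - 82400) = -118404 - 1*(-29046) = -118404 + 29046 = -89358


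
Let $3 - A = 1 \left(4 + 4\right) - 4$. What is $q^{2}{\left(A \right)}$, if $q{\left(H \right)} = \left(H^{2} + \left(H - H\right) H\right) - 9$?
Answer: $64$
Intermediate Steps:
$A = -1$ ($A = 3 - \left(1 \left(4 + 4\right) - 4\right) = 3 - \left(1 \cdot 8 - 4\right) = 3 - \left(8 - 4\right) = 3 - 4 = -1$)
$q{\left(H \right)} = -9 + H^{2}$ ($q{\left(H \right)} = \left(H^{2} + 0 H\right) - 9 = \left(H^{2} + 0\right) - 9 = H^{2} - 9 = -9 + H^{2}$)
$q^{2}{\left(A \right)} = \left(-9 + \left(-1\right)^{2}\right)^{2} = \left(-9 + 1\right)^{2} = \left(-8\right)^{2} = 64$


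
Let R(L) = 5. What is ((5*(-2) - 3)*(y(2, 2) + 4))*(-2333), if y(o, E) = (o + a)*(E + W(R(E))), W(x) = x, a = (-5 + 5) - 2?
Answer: 121316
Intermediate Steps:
a = -2 (a = 0 - 2 = -2)
y(o, E) = (-2 + o)*(5 + E) (y(o, E) = (o - 2)*(E + 5) = (-2 + o)*(5 + E))
((5*(-2) - 3)*(y(2, 2) + 4))*(-2333) = ((5*(-2) - 3)*((-10 - 2*2 + 5*2 + 2*2) + 4))*(-2333) = ((-10 - 3)*((-10 - 4 + 10 + 4) + 4))*(-2333) = -13*(0 + 4)*(-2333) = -13*4*(-2333) = -52*(-2333) = 121316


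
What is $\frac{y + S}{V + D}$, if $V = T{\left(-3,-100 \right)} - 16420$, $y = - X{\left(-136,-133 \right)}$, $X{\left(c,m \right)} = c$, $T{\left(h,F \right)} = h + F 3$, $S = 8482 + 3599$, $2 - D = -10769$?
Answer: $- \frac{12217}{5952} \approx -2.0526$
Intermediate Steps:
$D = 10771$ ($D = 2 - -10769 = 2 + 10769 = 10771$)
$S = 12081$
$T{\left(h,F \right)} = h + 3 F$
$y = 136$ ($y = \left(-1\right) \left(-136\right) = 136$)
$V = -16723$ ($V = \left(-3 + 3 \left(-100\right)\right) - 16420 = \left(-3 - 300\right) - 16420 = -303 - 16420 = -16723$)
$\frac{y + S}{V + D} = \frac{136 + 12081}{-16723 + 10771} = \frac{12217}{-5952} = 12217 \left(- \frac{1}{5952}\right) = - \frac{12217}{5952}$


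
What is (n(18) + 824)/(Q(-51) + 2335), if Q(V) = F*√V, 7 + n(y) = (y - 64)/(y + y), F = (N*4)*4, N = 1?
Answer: 34284805/98375058 - 117464*I*√51/49187529 ≈ 0.34851 - 0.017054*I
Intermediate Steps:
F = 16 (F = (1*4)*4 = 4*4 = 16)
n(y) = -7 + (-64 + y)/(2*y) (n(y) = -7 + (y - 64)/(y + y) = -7 + (-64 + y)/((2*y)) = -7 + (-64 + y)*(1/(2*y)) = -7 + (-64 + y)/(2*y))
Q(V) = 16*√V
(n(18) + 824)/(Q(-51) + 2335) = ((-13/2 - 32/18) + 824)/(16*√(-51) + 2335) = ((-13/2 - 32*1/18) + 824)/(16*(I*√51) + 2335) = ((-13/2 - 16/9) + 824)/(16*I*√51 + 2335) = (-149/18 + 824)/(2335 + 16*I*√51) = 14683/(18*(2335 + 16*I*√51))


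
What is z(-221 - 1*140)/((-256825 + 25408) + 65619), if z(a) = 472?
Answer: -236/82899 ≈ -0.0028468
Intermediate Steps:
z(-221 - 1*140)/((-256825 + 25408) + 65619) = 472/((-256825 + 25408) + 65619) = 472/(-231417 + 65619) = 472/(-165798) = 472*(-1/165798) = -236/82899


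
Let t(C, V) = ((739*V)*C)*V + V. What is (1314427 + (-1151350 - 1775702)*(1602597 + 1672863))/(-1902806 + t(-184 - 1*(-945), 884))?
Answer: -9587440429493/439472541902 ≈ -21.816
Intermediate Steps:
t(C, V) = V + 739*C*V**2 (t(C, V) = (739*C*V)*V + V = 739*C*V**2 + V = V + 739*C*V**2)
(1314427 + (-1151350 - 1775702)*(1602597 + 1672863))/(-1902806 + t(-184 - 1*(-945), 884)) = (1314427 + (-1151350 - 1775702)*(1602597 + 1672863))/(-1902806 + 884*(1 + 739*(-184 - 1*(-945))*884)) = (1314427 - 2927052*3275460)/(-1902806 + 884*(1 + 739*(-184 + 945)*884)) = (1314427 - 9587441743920)/(-1902806 + 884*(1 + 739*761*884)) = -9587440429493/(-1902806 + 884*(1 + 497143036)) = -9587440429493/(-1902806 + 884*497143037) = -9587440429493/(-1902806 + 439474444708) = -9587440429493/439472541902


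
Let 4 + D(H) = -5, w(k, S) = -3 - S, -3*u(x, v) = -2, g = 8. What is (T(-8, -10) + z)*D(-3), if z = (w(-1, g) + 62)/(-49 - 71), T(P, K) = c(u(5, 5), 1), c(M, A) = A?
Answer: -207/40 ≈ -5.1750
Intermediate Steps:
u(x, v) = ⅔ (u(x, v) = -⅓*(-2) = ⅔)
T(P, K) = 1
D(H) = -9 (D(H) = -4 - 5 = -9)
z = -17/40 (z = ((-3 - 1*8) + 62)/(-49 - 71) = ((-3 - 8) + 62)/(-120) = (-11 + 62)*(-1/120) = 51*(-1/120) = -17/40 ≈ -0.42500)
(T(-8, -10) + z)*D(-3) = (1 - 17/40)*(-9) = (23/40)*(-9) = -207/40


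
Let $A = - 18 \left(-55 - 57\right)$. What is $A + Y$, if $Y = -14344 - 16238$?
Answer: $-28566$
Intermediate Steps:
$A = 2016$ ($A = \left(-18\right) \left(-112\right) = 2016$)
$Y = -30582$ ($Y = -14344 - 16238 = -30582$)
$A + Y = 2016 - 30582 = -28566$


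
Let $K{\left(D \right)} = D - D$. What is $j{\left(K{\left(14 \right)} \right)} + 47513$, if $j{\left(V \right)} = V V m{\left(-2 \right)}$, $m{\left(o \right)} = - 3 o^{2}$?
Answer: $47513$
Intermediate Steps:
$K{\left(D \right)} = 0$
$j{\left(V \right)} = - 12 V^{2}$ ($j{\left(V \right)} = V V \left(- 3 \left(-2\right)^{2}\right) = V^{2} \left(\left(-3\right) 4\right) = V^{2} \left(-12\right) = - 12 V^{2}$)
$j{\left(K{\left(14 \right)} \right)} + 47513 = - 12 \cdot 0^{2} + 47513 = \left(-12\right) 0 + 47513 = 0 + 47513 = 47513$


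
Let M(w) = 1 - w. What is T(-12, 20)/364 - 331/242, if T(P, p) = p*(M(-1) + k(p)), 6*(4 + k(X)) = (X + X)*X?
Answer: 386377/66066 ≈ 5.8484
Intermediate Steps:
k(X) = -4 + X²/3 (k(X) = -4 + ((X + X)*X)/6 = -4 + ((2*X)*X)/6 = -4 + (2*X²)/6 = -4 + X²/3)
T(P, p) = p*(-2 + p²/3) (T(P, p) = p*((1 - 1*(-1)) + (-4 + p²/3)) = p*((1 + 1) + (-4 + p²/3)) = p*(2 + (-4 + p²/3)) = p*(-2 + p²/3))
T(-12, 20)/364 - 331/242 = ((⅓)*20*(-6 + 20²))/364 - 331/242 = ((⅓)*20*(-6 + 400))*(1/364) - 331*1/242 = ((⅓)*20*394)*(1/364) - 331/242 = (7880/3)*(1/364) - 331/242 = 1970/273 - 331/242 = 386377/66066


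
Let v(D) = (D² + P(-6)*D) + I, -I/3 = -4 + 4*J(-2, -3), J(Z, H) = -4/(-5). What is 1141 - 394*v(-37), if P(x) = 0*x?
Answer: -2695953/5 ≈ -5.3919e+5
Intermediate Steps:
J(Z, H) = ⅘ (J(Z, H) = -4*(-⅕) = ⅘)
P(x) = 0
I = 12/5 (I = -3*(-4 + 4*(⅘)) = -3*(-4 + 16/5) = -3*(-⅘) = 12/5 ≈ 2.4000)
v(D) = 12/5 + D² (v(D) = (D² + 0*D) + 12/5 = (D² + 0) + 12/5 = D² + 12/5 = 12/5 + D²)
1141 - 394*v(-37) = 1141 - 394*(12/5 + (-37)²) = 1141 - 394*(12/5 + 1369) = 1141 - 394*6857/5 = 1141 - 2701658/5 = -2695953/5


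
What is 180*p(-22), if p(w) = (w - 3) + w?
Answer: -8460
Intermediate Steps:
p(w) = -3 + 2*w (p(w) = (-3 + w) + w = -3 + 2*w)
180*p(-22) = 180*(-3 + 2*(-22)) = 180*(-3 - 44) = 180*(-47) = -8460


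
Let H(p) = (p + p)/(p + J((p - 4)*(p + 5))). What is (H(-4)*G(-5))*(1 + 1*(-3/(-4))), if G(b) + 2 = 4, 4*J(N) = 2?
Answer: 8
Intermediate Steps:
J(N) = ½ (J(N) = (¼)*2 = ½)
H(p) = 2*p/(½ + p) (H(p) = (p + p)/(p + ½) = (2*p)/(½ + p) = 2*p/(½ + p))
G(b) = 2 (G(b) = -2 + 4 = 2)
(H(-4)*G(-5))*(1 + 1*(-3/(-4))) = ((4*(-4)/(1 + 2*(-4)))*2)*(1 + 1*(-3/(-4))) = ((4*(-4)/(1 - 8))*2)*(1 + 1*(-3*(-¼))) = ((4*(-4)/(-7))*2)*(1 + 1*(¾)) = ((4*(-4)*(-⅐))*2)*(1 + ¾) = ((16/7)*2)*(7/4) = (32/7)*(7/4) = 8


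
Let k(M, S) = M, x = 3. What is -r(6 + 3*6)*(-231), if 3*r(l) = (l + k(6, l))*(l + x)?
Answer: 62370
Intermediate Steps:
r(l) = (3 + l)*(6 + l)/3 (r(l) = ((l + 6)*(l + 3))/3 = ((6 + l)*(3 + l))/3 = ((3 + l)*(6 + l))/3 = (3 + l)*(6 + l)/3)
-r(6 + 3*6)*(-231) = -(6 + 3*(6 + 3*6) + (6 + 3*6)²/3)*(-231) = -(6 + 3*(6 + 18) + (6 + 18)²/3)*(-231) = -(6 + 3*24 + (⅓)*24²)*(-231) = -(6 + 72 + (⅓)*576)*(-231) = -(6 + 72 + 192)*(-231) = -270*(-231) = -1*(-62370) = 62370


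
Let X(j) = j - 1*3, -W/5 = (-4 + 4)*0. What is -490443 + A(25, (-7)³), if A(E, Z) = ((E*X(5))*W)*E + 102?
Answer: -490341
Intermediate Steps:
W = 0 (W = -5*(-4 + 4)*0 = -0*0 = -5*0 = 0)
X(j) = -3 + j (X(j) = j - 3 = -3 + j)
A(E, Z) = 102 (A(E, Z) = ((E*(-3 + 5))*0)*E + 102 = ((E*2)*0)*E + 102 = ((2*E)*0)*E + 102 = 0*E + 102 = 0 + 102 = 102)
-490443 + A(25, (-7)³) = -490443 + 102 = -490341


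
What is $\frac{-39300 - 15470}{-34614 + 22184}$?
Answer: $\frac{5477}{1243} \approx 4.4063$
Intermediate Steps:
$\frac{-39300 - 15470}{-34614 + 22184} = - \frac{54770}{-12430} = \left(-54770\right) \left(- \frac{1}{12430}\right) = \frac{5477}{1243}$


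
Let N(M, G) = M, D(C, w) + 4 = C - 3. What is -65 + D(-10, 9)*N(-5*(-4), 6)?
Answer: -405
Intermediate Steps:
D(C, w) = -7 + C (D(C, w) = -4 + (C - 3) = -4 + (-3 + C) = -7 + C)
-65 + D(-10, 9)*N(-5*(-4), 6) = -65 + (-7 - 10)*(-5*(-4)) = -65 - 17*20 = -65 - 340 = -405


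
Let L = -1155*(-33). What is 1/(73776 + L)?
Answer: 1/111891 ≈ 8.9373e-6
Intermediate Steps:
L = 38115
1/(73776 + L) = 1/(73776 + 38115) = 1/111891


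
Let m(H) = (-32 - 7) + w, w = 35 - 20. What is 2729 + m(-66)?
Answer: 2705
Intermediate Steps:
w = 15
m(H) = -24 (m(H) = (-32 - 7) + 15 = -39 + 15 = -24)
2729 + m(-66) = 2729 - 24 = 2705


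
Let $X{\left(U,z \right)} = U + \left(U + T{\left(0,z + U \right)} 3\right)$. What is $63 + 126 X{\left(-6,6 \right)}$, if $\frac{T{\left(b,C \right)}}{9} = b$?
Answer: $-1449$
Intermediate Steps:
$T{\left(b,C \right)} = 9 b$
$X{\left(U,z \right)} = 2 U$ ($X{\left(U,z \right)} = U + \left(U + 9 \cdot 0 \cdot 3\right) = U + \left(U + 0 \cdot 3\right) = U + \left(U + 0\right) = U + U = 2 U$)
$63 + 126 X{\left(-6,6 \right)} = 63 + 126 \cdot 2 \left(-6\right) = 63 + 126 \left(-12\right) = 63 - 1512 = -1449$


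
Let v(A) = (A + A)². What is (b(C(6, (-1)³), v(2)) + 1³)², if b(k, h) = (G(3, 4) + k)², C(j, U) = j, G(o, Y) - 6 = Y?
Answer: 66049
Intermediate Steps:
G(o, Y) = 6 + Y
v(A) = 4*A² (v(A) = (2*A)² = 4*A²)
b(k, h) = (10 + k)² (b(k, h) = ((6 + 4) + k)² = (10 + k)²)
(b(C(6, (-1)³), v(2)) + 1³)² = ((10 + 6)² + 1³)² = (16² + 1)² = (256 + 1)² = 257² = 66049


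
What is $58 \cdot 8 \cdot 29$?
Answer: $13456$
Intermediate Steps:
$58 \cdot 8 \cdot 29 = 464 \cdot 29 = 13456$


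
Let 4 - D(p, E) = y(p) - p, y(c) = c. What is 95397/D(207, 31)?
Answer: 95397/4 ≈ 23849.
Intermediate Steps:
D(p, E) = 4 (D(p, E) = 4 - (p - p) = 4 - 1*0 = 4 + 0 = 4)
95397/D(207, 31) = 95397/4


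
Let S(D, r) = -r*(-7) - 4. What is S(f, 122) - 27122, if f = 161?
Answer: -26272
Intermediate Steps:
S(D, r) = -4 + 7*r (S(D, r) = 7*r - 4 = -4 + 7*r)
S(f, 122) - 27122 = (-4 + 7*122) - 27122 = (-4 + 854) - 27122 = 850 - 27122 = -26272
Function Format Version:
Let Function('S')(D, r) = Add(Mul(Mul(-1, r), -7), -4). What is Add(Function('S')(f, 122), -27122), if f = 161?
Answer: -26272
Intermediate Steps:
Function('S')(D, r) = Add(-4, Mul(7, r)) (Function('S')(D, r) = Add(Mul(7, r), -4) = Add(-4, Mul(7, r)))
Add(Function('S')(f, 122), -27122) = Add(Add(-4, Mul(7, 122)), -27122) = Add(Add(-4, 854), -27122) = Add(850, -27122) = -26272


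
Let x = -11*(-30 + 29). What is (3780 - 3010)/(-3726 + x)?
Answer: -154/743 ≈ -0.20727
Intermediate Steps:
x = 11 (x = -11*(-1) = 11)
(3780 - 3010)/(-3726 + x) = (3780 - 3010)/(-3726 + 11) = 770/(-3715) = 770*(-1/3715) = -154/743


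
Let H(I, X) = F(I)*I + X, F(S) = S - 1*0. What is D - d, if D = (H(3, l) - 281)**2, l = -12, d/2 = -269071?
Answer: 618798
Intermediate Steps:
d = -538142 (d = 2*(-269071) = -538142)
F(S) = S (F(S) = S + 0 = S)
H(I, X) = X + I**2 (H(I, X) = I*I + X = I**2 + X = X + I**2)
D = 80656 (D = ((-12 + 3**2) - 281)**2 = ((-12 + 9) - 281)**2 = (-3 - 281)**2 = (-284)**2 = 80656)
D - d = 80656 - 1*(-538142) = 80656 + 538142 = 618798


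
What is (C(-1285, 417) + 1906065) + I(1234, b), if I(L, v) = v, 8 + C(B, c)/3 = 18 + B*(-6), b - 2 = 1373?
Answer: 1930600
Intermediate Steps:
b = 1375 (b = 2 + 1373 = 1375)
C(B, c) = 30 - 18*B (C(B, c) = -24 + 3*(18 + B*(-6)) = -24 + 3*(18 - 6*B) = -24 + (54 - 18*B) = 30 - 18*B)
(C(-1285, 417) + 1906065) + I(1234, b) = ((30 - 18*(-1285)) + 1906065) + 1375 = ((30 + 23130) + 1906065) + 1375 = (23160 + 1906065) + 1375 = 1929225 + 1375 = 1930600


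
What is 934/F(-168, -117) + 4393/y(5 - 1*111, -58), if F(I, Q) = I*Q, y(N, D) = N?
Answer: -21562451/520884 ≈ -41.396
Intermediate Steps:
934/F(-168, -117) + 4393/y(5 - 1*111, -58) = 934/((-168*(-117))) + 4393/(5 - 1*111) = 934/19656 + 4393/(5 - 111) = 934*(1/19656) + 4393/(-106) = 467/9828 + 4393*(-1/106) = 467/9828 - 4393/106 = -21562451/520884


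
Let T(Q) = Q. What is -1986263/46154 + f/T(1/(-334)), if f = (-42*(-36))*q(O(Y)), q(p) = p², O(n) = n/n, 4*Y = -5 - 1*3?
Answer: -23310125495/46154 ≈ -5.0505e+5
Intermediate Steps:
Y = -2 (Y = (-5 - 1*3)/4 = (-5 - 3)/4 = (¼)*(-8) = -2)
O(n) = 1
f = 1512 (f = -42*(-36)*1² = 1512*1 = 1512)
-1986263/46154 + f/T(1/(-334)) = -1986263/46154 + 1512/(1/(-334)) = -1986263*1/46154 + 1512/(-1/334) = -1986263/46154 + 1512*(-334) = -1986263/46154 - 505008 = -23310125495/46154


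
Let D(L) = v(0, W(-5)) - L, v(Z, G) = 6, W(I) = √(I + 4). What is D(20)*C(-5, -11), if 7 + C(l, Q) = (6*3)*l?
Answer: 1358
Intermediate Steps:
W(I) = √(4 + I)
C(l, Q) = -7 + 18*l (C(l, Q) = -7 + (6*3)*l = -7 + 18*l)
D(L) = 6 - L
D(20)*C(-5, -11) = (6 - 1*20)*(-7 + 18*(-5)) = (6 - 20)*(-7 - 90) = -14*(-97) = 1358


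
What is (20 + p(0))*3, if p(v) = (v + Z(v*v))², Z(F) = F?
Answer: 60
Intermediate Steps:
p(v) = (v + v²)² (p(v) = (v + v*v)² = (v + v²)²)
(20 + p(0))*3 = (20 + 0²*(1 + 0)²)*3 = (20 + 0*1²)*3 = (20 + 0*1)*3 = (20 + 0)*3 = 20*3 = 60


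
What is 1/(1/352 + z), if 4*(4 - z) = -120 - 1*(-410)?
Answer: -352/24111 ≈ -0.014599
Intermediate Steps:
z = -137/2 (z = 4 - (-120 - 1*(-410))/4 = 4 - (-120 + 410)/4 = 4 - ¼*290 = 4 - 145/2 = -137/2 ≈ -68.500)
1/(1/352 + z) = 1/(1/352 - 137/2) = 1/(-24111/352) = -352/24111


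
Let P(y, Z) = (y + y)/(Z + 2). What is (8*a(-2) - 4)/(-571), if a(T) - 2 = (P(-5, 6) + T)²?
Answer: -193/1142 ≈ -0.16900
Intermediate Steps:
P(y, Z) = 2*y/(2 + Z) (P(y, Z) = (2*y)/(2 + Z) = 2*y/(2 + Z))
a(T) = 2 + (-5/4 + T)² (a(T) = 2 + (2*(-5)/(2 + 6) + T)² = 2 + (2*(-5)/8 + T)² = 2 + (2*(-5)*(⅛) + T)² = 2 + (-5/4 + T)²)
(8*a(-2) - 4)/(-571) = (8*(2 + (-5 + 4*(-2))²/16) - 4)/(-571) = (8*(2 + (-5 - 8)²/16) - 4)*(-1/571) = (8*(2 + (1/16)*(-13)²) - 4)*(-1/571) = (8*(2 + (1/16)*169) - 4)*(-1/571) = (8*(2 + 169/16) - 4)*(-1/571) = (8*(201/16) - 4)*(-1/571) = (201/2 - 4)*(-1/571) = (193/2)*(-1/571) = -193/1142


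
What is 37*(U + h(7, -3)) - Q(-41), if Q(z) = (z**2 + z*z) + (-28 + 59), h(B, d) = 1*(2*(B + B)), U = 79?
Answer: 566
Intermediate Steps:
h(B, d) = 4*B (h(B, d) = 1*(2*(2*B)) = 1*(4*B) = 4*B)
Q(z) = 31 + 2*z**2 (Q(z) = (z**2 + z**2) + 31 = 2*z**2 + 31 = 31 + 2*z**2)
37*(U + h(7, -3)) - Q(-41) = 37*(79 + 4*7) - (31 + 2*(-41)**2) = 37*(79 + 28) - (31 + 2*1681) = 37*107 - (31 + 3362) = 3959 - 1*3393 = 3959 - 3393 = 566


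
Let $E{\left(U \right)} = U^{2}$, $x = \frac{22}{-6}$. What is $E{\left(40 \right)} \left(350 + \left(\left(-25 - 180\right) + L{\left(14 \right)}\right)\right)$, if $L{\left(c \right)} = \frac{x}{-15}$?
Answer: $\frac{2091520}{9} \approx 2.3239 \cdot 10^{5}$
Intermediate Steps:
$x = - \frac{11}{3}$ ($x = 22 \left(- \frac{1}{6}\right) = - \frac{11}{3} \approx -3.6667$)
$L{\left(c \right)} = \frac{11}{45}$ ($L{\left(c \right)} = - \frac{11}{3 \left(-15\right)} = \left(- \frac{11}{3}\right) \left(- \frac{1}{15}\right) = \frac{11}{45}$)
$E{\left(40 \right)} \left(350 + \left(\left(-25 - 180\right) + L{\left(14 \right)}\right)\right) = 40^{2} \left(350 + \left(\left(-25 - 180\right) + \frac{11}{45}\right)\right) = 1600 \left(350 + \left(-205 + \frac{11}{45}\right)\right) = 1600 \left(350 - \frac{9214}{45}\right) = 1600 \cdot \frac{6536}{45} = \frac{2091520}{9}$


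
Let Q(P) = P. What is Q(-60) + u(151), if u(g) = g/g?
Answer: -59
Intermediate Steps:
u(g) = 1
Q(-60) + u(151) = -60 + 1 = -59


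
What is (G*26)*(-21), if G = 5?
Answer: -2730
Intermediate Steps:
(G*26)*(-21) = (5*26)*(-21) = 130*(-21) = -2730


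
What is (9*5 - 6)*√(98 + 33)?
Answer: 39*√131 ≈ 446.38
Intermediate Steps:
(9*5 - 6)*√(98 + 33) = (45 - 6)*√131 = 39*√131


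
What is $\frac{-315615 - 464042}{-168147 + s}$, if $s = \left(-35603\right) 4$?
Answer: $\frac{779657}{310559} \approx 2.5105$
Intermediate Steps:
$s = -142412$
$\frac{-315615 - 464042}{-168147 + s} = \frac{-315615 - 464042}{-168147 - 142412} = - \frac{779657}{-310559} = \left(-779657\right) \left(- \frac{1}{310559}\right) = \frac{779657}{310559}$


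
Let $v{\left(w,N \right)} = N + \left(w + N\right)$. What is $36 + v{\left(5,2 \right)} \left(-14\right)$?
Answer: $-90$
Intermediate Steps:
$v{\left(w,N \right)} = w + 2 N$ ($v{\left(w,N \right)} = N + \left(N + w\right) = w + 2 N$)
$36 + v{\left(5,2 \right)} \left(-14\right) = 36 + \left(5 + 2 \cdot 2\right) \left(-14\right) = 36 + \left(5 + 4\right) \left(-14\right) = 36 + 9 \left(-14\right) = 36 - 126 = -90$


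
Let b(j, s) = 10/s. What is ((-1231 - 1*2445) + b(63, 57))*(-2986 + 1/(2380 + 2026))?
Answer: 1378268715715/125571 ≈ 1.0976e+7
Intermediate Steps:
((-1231 - 1*2445) + b(63, 57))*(-2986 + 1/(2380 + 2026)) = ((-1231 - 1*2445) + 10/57)*(-2986 + 1/(2380 + 2026)) = ((-1231 - 2445) + 10*(1/57))*(-2986 + 1/4406) = (-3676 + 10/57)*(-2986 + 1/4406) = -209522/57*(-13156315/4406) = 1378268715715/125571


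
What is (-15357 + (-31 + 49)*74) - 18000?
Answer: -32025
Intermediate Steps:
(-15357 + (-31 + 49)*74) - 18000 = (-15357 + 18*74) - 18000 = (-15357 + 1332) - 18000 = -14025 - 18000 = -32025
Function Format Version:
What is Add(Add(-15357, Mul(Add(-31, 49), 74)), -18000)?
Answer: -32025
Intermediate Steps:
Add(Add(-15357, Mul(Add(-31, 49), 74)), -18000) = Add(Add(-15357, Mul(18, 74)), -18000) = Add(Add(-15357, 1332), -18000) = Add(-14025, -18000) = -32025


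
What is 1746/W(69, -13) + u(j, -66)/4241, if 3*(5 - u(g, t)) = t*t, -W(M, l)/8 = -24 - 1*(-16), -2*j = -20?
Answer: 3656089/135712 ≈ 26.940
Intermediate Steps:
j = 10 (j = -1/2*(-20) = 10)
W(M, l) = 64 (W(M, l) = -8*(-24 - 1*(-16)) = -8*(-24 + 16) = -8*(-8) = 64)
u(g, t) = 5 - t**2/3 (u(g, t) = 5 - t*t/3 = 5 - t**2/3)
1746/W(69, -13) + u(j, -66)/4241 = 1746/64 + (5 - 1/3*(-66)**2)/4241 = 1746*(1/64) + (5 - 1/3*4356)*(1/4241) = 873/32 + (5 - 1452)*(1/4241) = 873/32 - 1447*1/4241 = 873/32 - 1447/4241 = 3656089/135712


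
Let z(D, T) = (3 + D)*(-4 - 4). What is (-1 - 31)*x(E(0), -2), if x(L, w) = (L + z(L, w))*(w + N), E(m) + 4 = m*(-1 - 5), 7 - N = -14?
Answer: -2432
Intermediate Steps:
N = 21 (N = 7 - 1*(-14) = 7 + 14 = 21)
z(D, T) = -24 - 8*D (z(D, T) = (3 + D)*(-8) = -24 - 8*D)
E(m) = -4 - 6*m (E(m) = -4 + m*(-1 - 5) = -4 + m*(-6) = -4 - 6*m)
x(L, w) = (-24 - 7*L)*(21 + w) (x(L, w) = (L + (-24 - 8*L))*(w + 21) = (-24 - 7*L)*(21 + w))
(-1 - 31)*x(E(0), -2) = (-1 - 31)*(-504 - 147*(-4 - 6*0) + (-4 - 6*0)*(-2) - 8*(-2)*(3 + (-4 - 6*0))) = -32*(-504 - 147*(-4 + 0) + (-4 + 0)*(-2) - 8*(-2)*(3 + (-4 + 0))) = -32*(-504 - 147*(-4) - 4*(-2) - 8*(-2)*(3 - 4)) = -32*(-504 + 588 + 8 - 8*(-2)*(-1)) = -32*(-504 + 588 + 8 - 16) = -32*76 = -2432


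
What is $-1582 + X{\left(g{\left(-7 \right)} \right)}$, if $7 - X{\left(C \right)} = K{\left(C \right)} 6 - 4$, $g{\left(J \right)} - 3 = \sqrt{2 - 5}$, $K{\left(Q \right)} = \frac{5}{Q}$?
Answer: $\frac{- 1571 \sqrt{3} + 4743 i}{\sqrt{3} - 3 i} \approx -1578.5 + 4.3301 i$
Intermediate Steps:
$g{\left(J \right)} = 3 + i \sqrt{3}$ ($g{\left(J \right)} = 3 + \sqrt{2 - 5} = 3 + \sqrt{-3} = 3 + i \sqrt{3}$)
$X{\left(C \right)} = 11 - \frac{30}{C}$ ($X{\left(C \right)} = 7 - \left(\frac{5}{C} 6 - 4\right) = 7 - \left(\frac{30}{C} - 4\right) = 7 - \left(-4 + \frac{30}{C}\right) = 7 + \left(4 - \frac{30}{C}\right) = 11 - \frac{30}{C}$)
$-1582 + X{\left(g{\left(-7 \right)} \right)} = -1582 + \left(11 - \frac{30}{3 + i \sqrt{3}}\right) = -1571 - \frac{30}{3 + i \sqrt{3}}$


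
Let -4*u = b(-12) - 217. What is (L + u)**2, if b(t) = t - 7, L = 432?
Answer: 241081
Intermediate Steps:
b(t) = -7 + t
u = 59 (u = -((-7 - 12) - 217)/4 = -(-19 - 217)/4 = -1/4*(-236) = 59)
(L + u)**2 = (432 + 59)**2 = 491**2 = 241081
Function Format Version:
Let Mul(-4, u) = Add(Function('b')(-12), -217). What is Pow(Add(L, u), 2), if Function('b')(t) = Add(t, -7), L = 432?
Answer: 241081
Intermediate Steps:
Function('b')(t) = Add(-7, t)
u = 59 (u = Mul(Rational(-1, 4), Add(Add(-7, -12), -217)) = Mul(Rational(-1, 4), Add(-19, -217)) = Mul(Rational(-1, 4), -236) = 59)
Pow(Add(L, u), 2) = Pow(Add(432, 59), 2) = Pow(491, 2) = 241081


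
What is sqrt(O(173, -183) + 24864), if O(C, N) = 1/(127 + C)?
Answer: sqrt(22377603)/30 ≈ 157.68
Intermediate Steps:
sqrt(O(173, -183) + 24864) = sqrt(1/(127 + 173) + 24864) = sqrt(1/300 + 24864) = sqrt(7459201/300) = sqrt(22377603)/30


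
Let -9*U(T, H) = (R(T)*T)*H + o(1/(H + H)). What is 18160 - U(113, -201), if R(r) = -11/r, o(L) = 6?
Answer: 55219/3 ≈ 18406.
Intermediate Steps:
U(T, H) = -2/3 + 11*H/9 (U(T, H) = -(((-11/T)*T)*H + 6)/9 = -(-11*H + 6)/9 = -(6 - 11*H)/9 = -2/3 + 11*H/9)
18160 - U(113, -201) = 18160 - (-2/3 + (11/9)*(-201)) = 18160 - (-2/3 - 737/3) = 18160 - 1*(-739/3) = 18160 + 739/3 = 55219/3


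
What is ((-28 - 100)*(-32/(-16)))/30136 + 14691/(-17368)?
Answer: -55896773/65425256 ≈ -0.85436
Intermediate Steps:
((-28 - 100)*(-32/(-16)))/30136 + 14691/(-17368) = -(-4096)*(-1)/16*(1/30136) + 14691*(-1/17368) = -128*2*(1/30136) - 14691/17368 = -256*1/30136 - 14691/17368 = -32/3767 - 14691/17368 = -55896773/65425256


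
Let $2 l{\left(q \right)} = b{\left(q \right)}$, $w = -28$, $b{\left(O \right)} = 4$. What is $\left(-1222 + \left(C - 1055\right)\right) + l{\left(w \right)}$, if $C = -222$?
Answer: $-2497$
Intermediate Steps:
$l{\left(q \right)} = 2$ ($l{\left(q \right)} = \frac{1}{2} \cdot 4 = 2$)
$\left(-1222 + \left(C - 1055\right)\right) + l{\left(w \right)} = \left(-1222 - 1277\right) + 2 = -2499 + 2 = -2497$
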